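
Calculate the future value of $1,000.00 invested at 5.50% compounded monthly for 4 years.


Compound interest formula: A = P(1 + r/n)^(nt)
A = $1,000.00 × (1 + 0.055/12)^(12 × 4)
Growth factor: (1 + 0.055/12)^48 = 1.245451
A = $1,000.00 × 1.245451
A = $1,245.45

A = P(1 + r/n)^(nt) = $1,245.45


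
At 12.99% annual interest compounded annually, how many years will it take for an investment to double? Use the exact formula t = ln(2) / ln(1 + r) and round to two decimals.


Doubling condition: (1 + r)^t = 2
Take ln of both sides: t × ln(1 + r) = ln(2)
t = ln(2) / ln(1 + r)
t = 0.693147 / 0.122129
t = 5.68

t = ln(2) / ln(1 + r) = 5.68 years


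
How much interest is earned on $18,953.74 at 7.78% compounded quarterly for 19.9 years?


Compound interest earned = final amount − principal.
A = P(1 + r/n)^(nt) = $18,953.74 × (1 + 0.0778/4)^(4 × 19.9) = $87,825.97
Interest = A − P = $87,825.97 − $18,953.74 = $68,872.23

Interest = A - P = $68,872.23


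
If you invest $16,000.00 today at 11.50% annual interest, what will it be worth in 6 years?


Future value formula: FV = PV × (1 + r)^t
FV = $16,000.00 × (1 + 0.115)^6
FV = $16,000.00 × 1.921539
FV = $30,744.62

FV = PV × (1 + r)^t = $30,744.62


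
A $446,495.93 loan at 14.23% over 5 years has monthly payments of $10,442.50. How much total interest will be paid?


Total paid over the life of the loan = PMT × n.
Total paid = $10,442.50 × 60 = $626,550.00
Total interest = total paid − principal = $626,550.00 − $446,495.93 = $180,054.07

Total interest = (PMT × n) - PV = $180,054.07


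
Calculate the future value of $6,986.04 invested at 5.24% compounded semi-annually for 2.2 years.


Compound interest formula: A = P(1 + r/n)^(nt)
A = $6,986.04 × (1 + 0.0524/2)^(2 × 2.2)
Growth factor: (1 + 0.0524/2)^4.4 = 1.120523
A = $6,986.04 × 1.120523
A = $7,828.02

A = P(1 + r/n)^(nt) = $7,828.02


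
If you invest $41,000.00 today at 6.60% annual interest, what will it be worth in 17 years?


Future value formula: FV = PV × (1 + r)^t
FV = $41,000.00 × (1 + 0.066)^17
FV = $41,000.00 × 2.963961
FV = $121,522.40

FV = PV × (1 + r)^t = $121,522.40


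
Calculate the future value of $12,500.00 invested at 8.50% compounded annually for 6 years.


Compound interest formula: A = P(1 + r/n)^(nt)
A = $12,500.00 × (1 + 0.085/1)^(1 × 6)
Growth factor: (1 + 0.085/1)^6 = 1.6314675
A = $12,500.00 × 1.6314675
A = $20,393.34

A = P(1 + r/n)^(nt) = $20,393.34


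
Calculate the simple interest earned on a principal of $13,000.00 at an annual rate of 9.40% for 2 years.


Simple interest formula: I = P × r × t
I = $13,000.00 × 0.094 × 2
I = $2,444.00

I = P × r × t = $2,444.00


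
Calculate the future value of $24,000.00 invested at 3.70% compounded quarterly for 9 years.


Compound interest formula: A = P(1 + r/n)^(nt)
A = $24,000.00 × (1 + 0.037/4)^(4 × 9)
Growth factor: (1 + 0.037/4)^36 = 1.3930134
A = $24,000.00 × 1.3930134
A = $33,432.32

A = P(1 + r/n)^(nt) = $33,432.32


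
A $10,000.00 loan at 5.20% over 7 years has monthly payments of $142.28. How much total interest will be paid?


Total paid over the life of the loan = PMT × n.
Total paid = $142.28 × 84 = $11,951.52
Total interest = total paid − principal = $11,951.52 − $10,000.00 = $1,951.52

Total interest = (PMT × n) - PV = $1,951.52


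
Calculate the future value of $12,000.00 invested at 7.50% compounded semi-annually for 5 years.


Compound interest formula: A = P(1 + r/n)^(nt)
A = $12,000.00 × (1 + 0.075/2)^(2 × 5)
Growth factor: (1 + 0.075/2)^10 = 1.445044
A = $12,000.00 × 1.445044
A = $17,340.53

A = P(1 + r/n)^(nt) = $17,340.53


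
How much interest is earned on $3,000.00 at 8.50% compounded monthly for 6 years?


Compound interest earned = final amount − principal.
A = P(1 + r/n)^(nt) = $3,000.00 × (1 + 0.085/12)^(12 × 6) = $4,986.90
Interest = A − P = $4,986.90 − $3,000.00 = $1,986.90

Interest = A - P = $1,986.90


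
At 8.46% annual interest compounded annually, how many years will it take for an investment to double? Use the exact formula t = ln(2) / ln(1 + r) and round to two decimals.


Doubling condition: (1 + r)^t = 2
Take ln of both sides: t × ln(1 + r) = ln(2)
t = ln(2) / ln(1 + r)
t = 0.693147 / 0.081211
t = 8.54

t = ln(2) / ln(1 + r) = 8.54 years


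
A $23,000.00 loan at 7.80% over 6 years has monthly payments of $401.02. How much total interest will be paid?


Total paid over the life of the loan = PMT × n.
Total paid = $401.02 × 72 = $28,873.44
Total interest = total paid − principal = $28,873.44 − $23,000.00 = $5,873.44

Total interest = (PMT × n) - PV = $5,873.44


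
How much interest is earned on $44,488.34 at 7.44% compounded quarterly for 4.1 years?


Compound interest earned = final amount − principal.
A = P(1 + r/n)^(nt) = $44,488.34 × (1 + 0.0744/4)^(4 × 4.1) = $60,187.52
Interest = A − P = $60,187.52 − $44,488.34 = $15,699.18

Interest = A - P = $15,699.18


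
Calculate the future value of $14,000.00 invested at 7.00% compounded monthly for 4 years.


Compound interest formula: A = P(1 + r/n)^(nt)
A = $14,000.00 × (1 + 0.07/12)^(12 × 4)
Growth factor: (1 + 0.07/12)^48 = 1.3220539
A = $14,000.00 × 1.3220539
A = $18,508.75

A = P(1 + r/n)^(nt) = $18,508.75


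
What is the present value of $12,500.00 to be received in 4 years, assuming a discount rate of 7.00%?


Present value formula: PV = FV / (1 + r)^t
PV = $12,500.00 / (1 + 0.07)^4
PV = $12,500.00 / 1.310796
PV = $9,536.19

PV = FV / (1 + r)^t = $9,536.19


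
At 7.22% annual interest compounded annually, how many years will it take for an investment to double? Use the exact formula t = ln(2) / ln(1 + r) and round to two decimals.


Doubling condition: (1 + r)^t = 2
Take ln of both sides: t × ln(1 + r) = ln(2)
t = ln(2) / ln(1 + r)
t = 0.693147 / 0.069713
t = 9.94

t = ln(2) / ln(1 + r) = 9.94 years


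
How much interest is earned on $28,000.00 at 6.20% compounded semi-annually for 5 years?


Compound interest earned = final amount − principal.
A = P(1 + r/n)^(nt) = $28,000.00 × (1 + 0.062/2)^(2 × 5) = $37,996.60
Interest = A − P = $37,996.60 − $28,000.00 = $9,996.60

Interest = A - P = $9,996.60


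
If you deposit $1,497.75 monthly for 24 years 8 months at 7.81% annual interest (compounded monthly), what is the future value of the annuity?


Future value of an ordinary annuity: FV = PMT × ((1 + r)^n − 1) / r
Monthly rate r = 0.0781/12 ≈ 0.00650833, n = 296
FV = $1,497.75 × ((1 + 0.0781/12)^296 − 1) / (0.0781/12)
FV = $1,497.75 × 894.620935
FV = $1,339,918.51

FV = PMT × ((1+r)^n - 1)/r = $1,339,918.51


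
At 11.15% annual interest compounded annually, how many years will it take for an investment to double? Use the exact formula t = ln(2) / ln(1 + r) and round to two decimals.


Doubling condition: (1 + r)^t = 2
Take ln of both sides: t × ln(1 + r) = ln(2)
t = ln(2) / ln(1 + r)
t = 0.693147 / 0.105710
t = 6.56

t = ln(2) / ln(1 + r) = 6.56 years


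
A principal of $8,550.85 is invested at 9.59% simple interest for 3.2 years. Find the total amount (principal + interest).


Total amount formula: A = P(1 + rt) = P + P·r·t
Interest: I = P × r × t = $8,550.85 × 0.0959 × 3.2 = $2,624.08
A = P + I = $8,550.85 + $2,624.08 = $11,174.93

A = P + I = P(1 + rt) = $11,174.93


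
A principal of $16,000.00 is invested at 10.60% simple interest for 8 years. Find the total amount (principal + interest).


Total amount formula: A = P(1 + rt) = P + P·r·t
Interest: I = P × r × t = $16,000.00 × 0.106 × 8 = $13,568.00
A = P + I = $16,000.00 + $13,568.00 = $29,568.00

A = P + I = P(1 + rt) = $29,568.00


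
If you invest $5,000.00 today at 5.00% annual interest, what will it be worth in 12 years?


Future value formula: FV = PV × (1 + r)^t
FV = $5,000.00 × (1 + 0.05)^12
FV = $5,000.00 × 1.795856
FV = $8,979.28

FV = PV × (1 + r)^t = $8,979.28


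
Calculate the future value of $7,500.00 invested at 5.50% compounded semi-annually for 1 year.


Compound interest formula: A = P(1 + r/n)^(nt)
A = $7,500.00 × (1 + 0.055/2)^(2 × 1)
Growth factor: (1 + 0.055/2)^2 = 1.055756
A = $7,500.00 × 1.055756
A = $7,918.17

A = P(1 + r/n)^(nt) = $7,918.17


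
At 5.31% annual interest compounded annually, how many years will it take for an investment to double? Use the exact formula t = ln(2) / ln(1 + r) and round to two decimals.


Doubling condition: (1 + r)^t = 2
Take ln of both sides: t × ln(1 + r) = ln(2)
t = ln(2) / ln(1 + r)
t = 0.693147 / 0.051738
t = 13.40

t = ln(2) / ln(1 + r) = 13.40 years


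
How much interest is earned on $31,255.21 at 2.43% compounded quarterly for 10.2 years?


Compound interest earned = final amount − principal.
A = P(1 + r/n)^(nt) = $31,255.21 × (1 + 0.0243/4)^(4 × 10.2) = $40,016.68
Interest = A − P = $40,016.68 − $31,255.21 = $8,761.47

Interest = A - P = $8,761.47


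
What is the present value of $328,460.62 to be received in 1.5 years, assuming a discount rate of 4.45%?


Present value formula: PV = FV / (1 + r)^t
PV = $328,460.62 / (1 + 0.0445)^1.5
PV = $328,460.62 / 1.0674872
PV = $307,695.14

PV = FV / (1 + r)^t = $307,695.14


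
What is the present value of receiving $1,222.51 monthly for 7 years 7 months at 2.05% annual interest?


Present value of an ordinary annuity: PV = PMT × (1 − (1 + r)^(−n)) / r
Monthly rate r = 0.0205/12 ≈ 0.00170833, n = 91
PV = $1,222.51 × (1 − (1 + 0.0205/12)^(−91)) / (0.0205/12)
PV = $1,222.51 × 84.212903
PV = $102,951.12

PV = PMT × (1-(1+r)^(-n))/r = $102,951.12


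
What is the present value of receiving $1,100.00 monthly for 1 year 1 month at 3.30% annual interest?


Present value of an ordinary annuity: PV = PMT × (1 − (1 + r)^(−n)) / r
Monthly rate r = 0.033/12 = 0.00275, n = 13
PV = $1,100.00 × (1 − (1 + 0.033/12)^(−13)) / (0.033/12)
PV = $1,100.00 × 12.753153
PV = $14,028.47

PV = PMT × (1-(1+r)^(-n))/r = $14,028.47


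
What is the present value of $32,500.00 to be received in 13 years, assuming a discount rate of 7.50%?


Present value formula: PV = FV / (1 + r)^t
PV = $32,500.00 / (1 + 0.075)^13
PV = $32,500.00 / 2.560413
PV = $12,693.26

PV = FV / (1 + r)^t = $12,693.26


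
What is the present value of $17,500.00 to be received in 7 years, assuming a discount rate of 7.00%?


Present value formula: PV = FV / (1 + r)^t
PV = $17,500.00 / (1 + 0.07)^7
PV = $17,500.00 / 1.605781
PV = $10,898.12

PV = FV / (1 + r)^t = $10,898.12


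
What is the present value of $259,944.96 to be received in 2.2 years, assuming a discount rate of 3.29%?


Present value formula: PV = FV / (1 + r)^t
PV = $259,944.96 / (1 + 0.0329)^2.2
PV = $259,944.96 / 1.0738119
PV = $242,076.81

PV = FV / (1 + r)^t = $242,076.81


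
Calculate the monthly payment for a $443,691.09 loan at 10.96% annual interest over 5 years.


Loan payment formula: PMT = PV × r / (1 − (1 + r)^(−n))
Monthly rate r = 0.1096/12 ≈ 0.00913333, n = 60 months
Denominator: 1 − (1 + 0.1096/12)^(−60) = 0.4204554
PMT = $443,691.09 × (0.1096/12) / 0.4204554
PMT = $9,638.07 per month

PMT = PV × r / (1-(1+r)^(-n)) = $9,638.07/month


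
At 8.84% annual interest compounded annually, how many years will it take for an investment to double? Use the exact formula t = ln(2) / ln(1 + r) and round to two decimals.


Doubling condition: (1 + r)^t = 2
Take ln of both sides: t × ln(1 + r) = ln(2)
t = ln(2) / ln(1 + r)
t = 0.693147 / 0.084709
t = 8.18

t = ln(2) / ln(1 + r) = 8.18 years


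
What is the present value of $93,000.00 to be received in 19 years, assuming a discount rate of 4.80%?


Present value formula: PV = FV / (1 + r)^t
PV = $93,000.00 / (1 + 0.048)^19
PV = $93,000.00 / 2.4370496
PV = $38,160.90

PV = FV / (1 + r)^t = $38,160.90


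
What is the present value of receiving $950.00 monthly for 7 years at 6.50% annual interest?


Present value of an ordinary annuity: PV = PMT × (1 − (1 + r)^(−n)) / r
Monthly rate r = 0.065/12 ≈ 0.00541667, n = 84
PV = $950.00 × (1 − (1 + 0.065/12)^(−84)) / (0.065/12)
PV = $950.00 × 67.342623
PV = $63,975.49

PV = PMT × (1-(1+r)^(-n))/r = $63,975.49


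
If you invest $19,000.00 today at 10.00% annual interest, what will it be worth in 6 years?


Future value formula: FV = PV × (1 + r)^t
FV = $19,000.00 × (1 + 0.1)^6
FV = $19,000.00 × 1.771561
FV = $33,659.66

FV = PV × (1 + r)^t = $33,659.66


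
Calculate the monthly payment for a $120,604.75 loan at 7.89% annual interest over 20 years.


Loan payment formula: PMT = PV × r / (1 − (1 + r)^(−n))
Monthly rate r = 0.0789/12 = 0.006575, n = 240 months
Denominator: 1 − (1 + 0.0789/12)^(−240) = 0.792544
PMT = $120,604.75 × (0.0789/12) / 0.792544
PMT = $1,000.55 per month

PMT = PV × r / (1-(1+r)^(-n)) = $1,000.55/month


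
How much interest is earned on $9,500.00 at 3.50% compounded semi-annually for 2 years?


Compound interest earned = final amount − principal.
A = P(1 + r/n)^(nt) = $9,500.00 × (1 + 0.035/2)^(2 × 2) = $10,182.66
Interest = A − P = $10,182.66 − $9,500.00 = $682.66

Interest = A - P = $682.66


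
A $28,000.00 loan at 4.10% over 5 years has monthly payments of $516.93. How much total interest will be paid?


Total paid over the life of the loan = PMT × n.
Total paid = $516.93 × 60 = $31,015.80
Total interest = total paid − principal = $31,015.80 − $28,000.00 = $3,015.80

Total interest = (PMT × n) - PV = $3,015.80


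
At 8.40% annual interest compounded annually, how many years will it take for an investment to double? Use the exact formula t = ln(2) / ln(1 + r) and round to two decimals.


Doubling condition: (1 + r)^t = 2
Take ln of both sides: t × ln(1 + r) = ln(2)
t = ln(2) / ln(1 + r)
t = 0.693147 / 0.080658
t = 8.59

t = ln(2) / ln(1 + r) = 8.59 years


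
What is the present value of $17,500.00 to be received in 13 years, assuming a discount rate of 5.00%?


Present value formula: PV = FV / (1 + r)^t
PV = $17,500.00 / (1 + 0.05)^13
PV = $17,500.00 / 1.885649
PV = $9,280.62

PV = FV / (1 + r)^t = $9,280.62


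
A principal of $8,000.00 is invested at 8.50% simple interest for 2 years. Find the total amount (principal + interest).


Total amount formula: A = P(1 + rt) = P + P·r·t
Interest: I = P × r × t = $8,000.00 × 0.085 × 2 = $1,360.00
A = P + I = $8,000.00 + $1,360.00 = $9,360.00

A = P + I = P(1 + rt) = $9,360.00


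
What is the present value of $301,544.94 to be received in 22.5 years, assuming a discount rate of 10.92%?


Present value formula: PV = FV / (1 + r)^t
PV = $301,544.94 / (1 + 0.1092)^22.5
PV = $301,544.94 / 10.297265
PV = $29,283.98

PV = FV / (1 + r)^t = $29,283.98


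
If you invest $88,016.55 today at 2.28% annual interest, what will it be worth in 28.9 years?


Future value formula: FV = PV × (1 + r)^t
FV = $88,016.55 × (1 + 0.0228)^28.9
FV = $88,016.55 × 1.9184558
FV = $168,855.86

FV = PV × (1 + r)^t = $168,855.86


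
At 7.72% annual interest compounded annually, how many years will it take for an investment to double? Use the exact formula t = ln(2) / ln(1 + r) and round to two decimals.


Doubling condition: (1 + r)^t = 2
Take ln of both sides: t × ln(1 + r) = ln(2)
t = ln(2) / ln(1 + r)
t = 0.693147 / 0.074365
t = 9.32

t = ln(2) / ln(1 + r) = 9.32 years


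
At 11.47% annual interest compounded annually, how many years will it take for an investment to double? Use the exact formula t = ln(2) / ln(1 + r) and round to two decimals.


Doubling condition: (1 + r)^t = 2
Take ln of both sides: t × ln(1 + r) = ln(2)
t = ln(2) / ln(1 + r)
t = 0.693147 / 0.108585
t = 6.38

t = ln(2) / ln(1 + r) = 6.38 years


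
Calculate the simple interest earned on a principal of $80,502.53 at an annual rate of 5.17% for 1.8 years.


Simple interest formula: I = P × r × t
I = $80,502.53 × 0.0517 × 1.8
I = $7,491.57

I = P × r × t = $7,491.57


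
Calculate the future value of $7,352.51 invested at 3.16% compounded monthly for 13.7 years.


Compound interest formula: A = P(1 + r/n)^(nt)
A = $7,352.51 × (1 + 0.0316/12)^(12 × 13.7)
Growth factor: (1 + 0.0316/12)^164.4 = 1.540876
A = $7,352.51 × 1.540876
A = $11,329.31

A = P(1 + r/n)^(nt) = $11,329.31


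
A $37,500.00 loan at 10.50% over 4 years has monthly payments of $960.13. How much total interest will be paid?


Total paid over the life of the loan = PMT × n.
Total paid = $960.13 × 48 = $46,086.24
Total interest = total paid − principal = $46,086.24 − $37,500.00 = $8,586.24

Total interest = (PMT × n) - PV = $8,586.24


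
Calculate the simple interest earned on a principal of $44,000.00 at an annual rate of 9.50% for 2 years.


Simple interest formula: I = P × r × t
I = $44,000.00 × 0.095 × 2
I = $8,360.00

I = P × r × t = $8,360.00


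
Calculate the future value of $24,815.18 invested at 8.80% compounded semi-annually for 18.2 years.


Compound interest formula: A = P(1 + r/n)^(nt)
A = $24,815.18 × (1 + 0.088/2)^(2 × 18.2)
Growth factor: (1 + 0.088/2)^36.4 = 4.7940013
A = $24,815.18 × 4.7940013
A = $118,964.01

A = P(1 + r/n)^(nt) = $118,964.01


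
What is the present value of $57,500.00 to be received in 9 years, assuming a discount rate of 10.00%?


Present value formula: PV = FV / (1 + r)^t
PV = $57,500.00 / (1 + 0.1)^9
PV = $57,500.00 / 2.357948
PV = $24,385.61

PV = FV / (1 + r)^t = $24,385.61


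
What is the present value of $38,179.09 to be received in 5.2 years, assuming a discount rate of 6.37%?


Present value formula: PV = FV / (1 + r)^t
PV = $38,179.09 / (1 + 0.0637)^5.2
PV = $38,179.09 / 1.378668
PV = $27,692.74

PV = FV / (1 + r)^t = $27,692.74


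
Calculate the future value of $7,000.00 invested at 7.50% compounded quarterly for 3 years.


Compound interest formula: A = P(1 + r/n)^(nt)
A = $7,000.00 × (1 + 0.075/4)^(4 × 3)
Growth factor: (1 + 0.075/4)^12 = 1.249716
A = $7,000.00 × 1.249716
A = $8,748.01

A = P(1 + r/n)^(nt) = $8,748.01


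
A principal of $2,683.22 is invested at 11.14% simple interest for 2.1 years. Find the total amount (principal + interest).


Total amount formula: A = P(1 + rt) = P + P·r·t
Interest: I = P × r × t = $2,683.22 × 0.1114 × 2.1 = $627.71
A = P + I = $2,683.22 + $627.71 = $3,310.93

A = P + I = P(1 + rt) = $3,310.93


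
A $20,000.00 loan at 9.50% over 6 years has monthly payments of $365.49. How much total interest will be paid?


Total paid over the life of the loan = PMT × n.
Total paid = $365.49 × 72 = $26,315.28
Total interest = total paid − principal = $26,315.28 − $20,000.00 = $6,315.28

Total interest = (PMT × n) - PV = $6,315.28


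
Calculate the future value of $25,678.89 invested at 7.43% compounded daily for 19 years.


Compound interest formula: A = P(1 + r/n)^(nt)
A = $25,678.89 × (1 + 0.0743/365)^(365 × 19)
Growth factor: (1 + 0.0743/365)^6935 = 4.102335
A = $25,678.89 × 4.102335
A = $105,343.41

A = P(1 + r/n)^(nt) = $105,343.41


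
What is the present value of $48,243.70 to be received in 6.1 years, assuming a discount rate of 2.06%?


Present value formula: PV = FV / (1 + r)^t
PV = $48,243.70 / (1 + 0.0206)^6.1
PV = $48,243.70 / 1.1324498
PV = $42,601.18

PV = FV / (1 + r)^t = $42,601.18


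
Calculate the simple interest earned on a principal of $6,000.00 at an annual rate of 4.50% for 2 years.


Simple interest formula: I = P × r × t
I = $6,000.00 × 0.045 × 2
I = $540.00

I = P × r × t = $540.00


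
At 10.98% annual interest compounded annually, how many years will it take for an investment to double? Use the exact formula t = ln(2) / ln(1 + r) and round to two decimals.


Doubling condition: (1 + r)^t = 2
Take ln of both sides: t × ln(1 + r) = ln(2)
t = ln(2) / ln(1 + r)
t = 0.693147 / 0.104180
t = 6.65

t = ln(2) / ln(1 + r) = 6.65 years


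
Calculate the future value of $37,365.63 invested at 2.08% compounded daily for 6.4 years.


Compound interest formula: A = P(1 + r/n)^(nt)
A = $37,365.63 × (1 + 0.0208/365)^(365 × 6.4)
Growth factor: (1 + 0.0208/365)^2336 = 1.1423827
A = $37,365.63 × 1.1423827
A = $42,685.85

A = P(1 + r/n)^(nt) = $42,685.85


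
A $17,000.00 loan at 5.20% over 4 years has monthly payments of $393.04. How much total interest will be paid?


Total paid over the life of the loan = PMT × n.
Total paid = $393.04 × 48 = $18,865.92
Total interest = total paid − principal = $18,865.92 − $17,000.00 = $1,865.92

Total interest = (PMT × n) - PV = $1,865.92


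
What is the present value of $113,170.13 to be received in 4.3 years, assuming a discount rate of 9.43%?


Present value formula: PV = FV / (1 + r)^t
PV = $113,170.13 / (1 + 0.0943)^4.3
PV = $113,170.13 / 1.4732842
PV = $76,814.87

PV = FV / (1 + r)^t = $76,814.87


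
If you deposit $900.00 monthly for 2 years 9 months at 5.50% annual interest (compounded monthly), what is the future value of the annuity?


Future value of an ordinary annuity: FV = PMT × ((1 + r)^n − 1) / r
Monthly rate r = 0.055/12 ≈ 0.00458333, n = 33
FV = $900.00 × ((1 + 0.055/12)^33 − 1) / (0.055/12)
FV = $900.00 × 35.538661
FV = $31,984.79

FV = PMT × ((1+r)^n - 1)/r = $31,984.79


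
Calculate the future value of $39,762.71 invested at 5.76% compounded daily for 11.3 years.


Compound interest formula: A = P(1 + r/n)^(nt)
A = $39,762.71 × (1 + 0.0576/365)^(365 × 11.3)
Growth factor: (1 + 0.0576/365)^4124.5 = 1.917129
A = $39,762.71 × 1.917129
A = $76,230.24

A = P(1 + r/n)^(nt) = $76,230.24


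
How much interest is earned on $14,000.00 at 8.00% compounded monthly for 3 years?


Compound interest earned = final amount − principal.
A = P(1 + r/n)^(nt) = $14,000.00 × (1 + 0.08/12)^(12 × 3) = $17,783.32
Interest = A − P = $17,783.32 − $14,000.00 = $3,783.32

Interest = A - P = $3,783.32


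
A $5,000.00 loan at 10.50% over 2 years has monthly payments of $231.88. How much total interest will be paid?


Total paid over the life of the loan = PMT × n.
Total paid = $231.88 × 24 = $5,565.12
Total interest = total paid − principal = $5,565.12 − $5,000.00 = $565.12

Total interest = (PMT × n) - PV = $565.12


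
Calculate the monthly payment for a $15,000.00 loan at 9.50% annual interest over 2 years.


Loan payment formula: PMT = PV × r / (1 − (1 + r)^(−n))
Monthly rate r = 0.095/12 ≈ 0.00791667, n = 24 months
Denominator: 1 − (1 + 0.095/12)^(−24) = 0.172422
PMT = $15,000.00 × (0.095/12) / 0.172422
PMT = $688.72 per month

PMT = PV × r / (1-(1+r)^(-n)) = $688.72/month


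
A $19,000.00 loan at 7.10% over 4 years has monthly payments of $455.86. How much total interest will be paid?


Total paid over the life of the loan = PMT × n.
Total paid = $455.86 × 48 = $21,881.28
Total interest = total paid − principal = $21,881.28 − $19,000.00 = $2,881.28

Total interest = (PMT × n) - PV = $2,881.28


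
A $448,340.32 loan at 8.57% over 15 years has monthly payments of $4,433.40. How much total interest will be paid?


Total paid over the life of the loan = PMT × n.
Total paid = $4,433.40 × 180 = $798,012.00
Total interest = total paid − principal = $798,012.00 − $448,340.32 = $349,671.68

Total interest = (PMT × n) - PV = $349,671.68


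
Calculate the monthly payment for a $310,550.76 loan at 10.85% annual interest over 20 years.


Loan payment formula: PMT = PV × r / (1 − (1 + r)^(−n))
Monthly rate r = 0.1085/12 ≈ 0.00904167, n = 240 months
Denominator: 1 − (1 + 0.1085/12)^(−240) = 0.884704
PMT = $310,550.76 × (0.1085/12) / 0.884704
PMT = $3,173.83 per month

PMT = PV × r / (1-(1+r)^(-n)) = $3,173.83/month


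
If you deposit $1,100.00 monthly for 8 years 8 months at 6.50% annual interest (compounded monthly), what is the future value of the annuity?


Future value of an ordinary annuity: FV = PMT × ((1 + r)^n − 1) / r
Monthly rate r = 0.065/12 ≈ 0.00541667, n = 104
FV = $1,100.00 × ((1 + 0.065/12)^104 − 1) / (0.065/12)
FV = $1,100.00 × 139.172228
FV = $153,089.45

FV = PMT × ((1+r)^n - 1)/r = $153,089.45


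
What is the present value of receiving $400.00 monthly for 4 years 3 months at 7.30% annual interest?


Present value of an ordinary annuity: PV = PMT × (1 − (1 + r)^(−n)) / r
Monthly rate r = 0.073/12 ≈ 0.00608333, n = 51
PV = $400.00 × (1 − (1 + 0.073/12)^(−51)) / (0.073/12)
PV = $400.00 × 43.733735
PV = $17,493.49

PV = PMT × (1-(1+r)^(-n))/r = $17,493.49


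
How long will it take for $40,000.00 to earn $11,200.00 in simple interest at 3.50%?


Rearrange the simple interest formula for t:
I = P × r × t  ⇒  t = I / (P × r)
t = $11,200.00 / ($40,000.00 × 0.035)
t = 8

t = I/(P×r) = 8 years


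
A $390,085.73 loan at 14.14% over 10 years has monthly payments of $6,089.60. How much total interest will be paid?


Total paid over the life of the loan = PMT × n.
Total paid = $6,089.60 × 120 = $730,752.00
Total interest = total paid − principal = $730,752.00 − $390,085.73 = $340,666.27

Total interest = (PMT × n) - PV = $340,666.27


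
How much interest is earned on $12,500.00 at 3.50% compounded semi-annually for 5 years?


Compound interest earned = final amount − principal.
A = P(1 + r/n)^(nt) = $12,500.00 × (1 + 0.035/2)^(2 × 5) = $14,868.06
Interest = A − P = $14,868.06 − $12,500.00 = $2,368.06

Interest = A - P = $2,368.06


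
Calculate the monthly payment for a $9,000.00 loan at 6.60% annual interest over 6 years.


Loan payment formula: PMT = PV × r / (1 − (1 + r)^(−n))
Monthly rate r = 0.066/12 = 0.0055, n = 72 months
Denominator: 1 − (1 + 0.066/12)^(−72) = 0.326263
PMT = $9,000.00 × (0.066/12) / 0.326263
PMT = $151.72 per month

PMT = PV × r / (1-(1+r)^(-n)) = $151.72/month


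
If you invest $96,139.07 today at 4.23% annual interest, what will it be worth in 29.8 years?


Future value formula: FV = PV × (1 + r)^t
FV = $96,139.07 × (1 + 0.0423)^29.8
FV = $96,139.07 × 3.4370321
FV = $330,433.07

FV = PV × (1 + r)^t = $330,433.07


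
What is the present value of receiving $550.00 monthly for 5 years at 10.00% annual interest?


Present value of an ordinary annuity: PV = PMT × (1 − (1 + r)^(−n)) / r
Monthly rate r = 0.1/12 ≈ 0.00833333, n = 60
PV = $550.00 × (1 − (1 + 0.1/12)^(−60)) / (0.1/12)
PV = $550.00 × 47.065369
PV = $25,885.95

PV = PMT × (1-(1+r)^(-n))/r = $25,885.95


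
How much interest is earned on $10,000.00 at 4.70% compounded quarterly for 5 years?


Compound interest earned = final amount − principal.
A = P(1 + r/n)^(nt) = $10,000.00 × (1 + 0.047/4)^(4 × 5) = $12,631.77
Interest = A − P = $12,631.77 − $10,000.00 = $2,631.77

Interest = A - P = $2,631.77


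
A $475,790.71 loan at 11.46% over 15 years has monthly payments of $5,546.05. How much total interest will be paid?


Total paid over the life of the loan = PMT × n.
Total paid = $5,546.05 × 180 = $998,289.00
Total interest = total paid − principal = $998,289.00 − $475,790.71 = $522,498.29

Total interest = (PMT × n) - PV = $522,498.29


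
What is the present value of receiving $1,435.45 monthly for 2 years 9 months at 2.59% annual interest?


Present value of an ordinary annuity: PV = PMT × (1 − (1 + r)^(−n)) / r
Monthly rate r = 0.0259/12 ≈ 0.00215833, n = 33
PV = $1,435.45 × (1 − (1 + 0.0259/12)^(−33)) / (0.0259/12)
PV = $1,435.45 × 31.819081
PV = $45,674.70

PV = PMT × (1-(1+r)^(-n))/r = $45,674.70


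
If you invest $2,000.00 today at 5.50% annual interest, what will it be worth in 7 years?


Future value formula: FV = PV × (1 + r)^t
FV = $2,000.00 × (1 + 0.055)^7
FV = $2,000.00 × 1.454679
FV = $2,909.36

FV = PV × (1 + r)^t = $2,909.36


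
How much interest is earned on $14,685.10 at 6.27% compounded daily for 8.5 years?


Compound interest earned = final amount − principal.
A = P(1 + r/n)^(nt) = $14,685.10 × (1 + 0.0627/365)^(365 × 8.5) = $25,021.55
Interest = A − P = $25,021.55 − $14,685.10 = $10,336.45

Interest = A - P = $10,336.45


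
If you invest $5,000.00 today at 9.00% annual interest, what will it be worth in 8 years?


Future value formula: FV = PV × (1 + r)^t
FV = $5,000.00 × (1 + 0.09)^8
FV = $5,000.00 × 1.9925626
FV = $9,962.81

FV = PV × (1 + r)^t = $9,962.81


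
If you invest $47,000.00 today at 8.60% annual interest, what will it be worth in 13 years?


Future value formula: FV = PV × (1 + r)^t
FV = $47,000.00 × (1 + 0.086)^13
FV = $47,000.00 × 2.9227235
FV = $137,368.00

FV = PV × (1 + r)^t = $137,368.00


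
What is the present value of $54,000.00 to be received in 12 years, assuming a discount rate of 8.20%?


Present value formula: PV = FV / (1 + r)^t
PV = $54,000.00 / (1 + 0.082)^12
PV = $54,000.00 / 2.574703
PV = $20,973.29

PV = FV / (1 + r)^t = $20,973.29


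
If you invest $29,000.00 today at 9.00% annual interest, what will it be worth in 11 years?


Future value formula: FV = PV × (1 + r)^t
FV = $29,000.00 × (1 + 0.09)^11
FV = $29,000.00 × 2.5804264
FV = $74,832.37

FV = PV × (1 + r)^t = $74,832.37


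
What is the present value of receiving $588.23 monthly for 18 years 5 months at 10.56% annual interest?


Present value of an ordinary annuity: PV = PMT × (1 − (1 + r)^(−n)) / r
Monthly rate r = 0.1056/12 = 0.0088, n = 221
PV = $588.23 × (1 − (1 + 0.1056/12)^(−221)) / (0.1056/12)
PV = $588.23 × 97.245718
PV = $57,202.85

PV = PMT × (1-(1+r)^(-n))/r = $57,202.85


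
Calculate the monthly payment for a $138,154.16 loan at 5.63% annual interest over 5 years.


Loan payment formula: PMT = PV × r / (1 − (1 + r)^(−n))
Monthly rate r = 0.0563/12 ≈ 0.00469167, n = 60 months
Denominator: 1 − (1 + 0.0563/12)^(−60) = 0.244852
PMT = $138,154.16 × (0.0563/12) / 0.244852
PMT = $2,647.20 per month

PMT = PV × r / (1-(1+r)^(-n)) = $2,647.20/month


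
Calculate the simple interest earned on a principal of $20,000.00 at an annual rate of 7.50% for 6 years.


Simple interest formula: I = P × r × t
I = $20,000.00 × 0.075 × 6
I = $9,000.00

I = P × r × t = $9,000.00


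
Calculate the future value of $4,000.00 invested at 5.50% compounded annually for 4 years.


Compound interest formula: A = P(1 + r/n)^(nt)
A = $4,000.00 × (1 + 0.055/1)^(1 × 4)
Growth factor: (1 + 0.055/1)^4 = 1.238825
A = $4,000.00 × 1.238825
A = $4,955.30

A = P(1 + r/n)^(nt) = $4,955.30


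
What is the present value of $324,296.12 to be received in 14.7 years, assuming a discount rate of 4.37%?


Present value formula: PV = FV / (1 + r)^t
PV = $324,296.12 / (1 + 0.0437)^14.7
PV = $324,296.12 / 1.8752646
PV = $172,933.53

PV = FV / (1 + r)^t = $172,933.53


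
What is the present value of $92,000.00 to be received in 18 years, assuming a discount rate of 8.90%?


Present value formula: PV = FV / (1 + r)^t
PV = $92,000.00 / (1 + 0.089)^18
PV = $92,000.00 / 4.639828
PV = $19,828.32

PV = FV / (1 + r)^t = $19,828.32


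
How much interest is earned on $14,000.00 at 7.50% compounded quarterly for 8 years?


Compound interest earned = final amount − principal.
A = P(1 + r/n)^(nt) = $14,000.00 × (1 + 0.075/4)^(4 × 8) = $25,368.33
Interest = A − P = $25,368.33 − $14,000.00 = $11,368.33

Interest = A - P = $11,368.33


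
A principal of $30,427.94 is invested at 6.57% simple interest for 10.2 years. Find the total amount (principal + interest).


Total amount formula: A = P(1 + rt) = P + P·r·t
Interest: I = P × r × t = $30,427.94 × 0.0657 × 10.2 = $20,390.98
A = P + I = $30,427.94 + $20,390.98 = $50,818.92

A = P + I = P(1 + rt) = $50,818.92


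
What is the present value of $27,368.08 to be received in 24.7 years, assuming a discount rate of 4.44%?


Present value formula: PV = FV / (1 + r)^t
PV = $27,368.08 / (1 + 0.0444)^24.7
PV = $27,368.08 / 2.924230
PV = $9,359.07

PV = FV / (1 + r)^t = $9,359.07


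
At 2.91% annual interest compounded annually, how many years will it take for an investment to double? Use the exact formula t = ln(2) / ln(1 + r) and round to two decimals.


Doubling condition: (1 + r)^t = 2
Take ln of both sides: t × ln(1 + r) = ln(2)
t = ln(2) / ln(1 + r)
t = 0.693147 / 0.028685
t = 24.16

t = ln(2) / ln(1 + r) = 24.16 years


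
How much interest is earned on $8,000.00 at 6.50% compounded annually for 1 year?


Compound interest earned = final amount − principal.
A = P(1 + r/n)^(nt) = $8,000.00 × (1 + 0.065/1)^(1 × 1) = $8,520.00
Interest = A − P = $8,520.00 − $8,000.00 = $520.00

Interest = A - P = $520.00


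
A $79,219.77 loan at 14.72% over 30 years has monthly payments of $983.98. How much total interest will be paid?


Total paid over the life of the loan = PMT × n.
Total paid = $983.98 × 360 = $354,232.80
Total interest = total paid − principal = $354,232.80 − $79,219.77 = $275,013.03

Total interest = (PMT × n) - PV = $275,013.03


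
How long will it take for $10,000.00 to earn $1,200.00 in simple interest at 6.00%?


Rearrange the simple interest formula for t:
I = P × r × t  ⇒  t = I / (P × r)
t = $1,200.00 / ($10,000.00 × 0.06)
t = 2

t = I/(P×r) = 2 years


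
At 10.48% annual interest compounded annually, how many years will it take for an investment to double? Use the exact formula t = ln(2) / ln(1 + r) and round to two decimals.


Doubling condition: (1 + r)^t = 2
Take ln of both sides: t × ln(1 + r) = ln(2)
t = ln(2) / ln(1 + r)
t = 0.693147 / 0.099664
t = 6.95

t = ln(2) / ln(1 + r) = 6.95 years


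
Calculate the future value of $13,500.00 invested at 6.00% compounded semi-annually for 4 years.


Compound interest formula: A = P(1 + r/n)^(nt)
A = $13,500.00 × (1 + 0.06/2)^(2 × 4)
Growth factor: (1 + 0.06/2)^8 = 1.2667701
A = $13,500.00 × 1.2667701
A = $17,101.40

A = P(1 + r/n)^(nt) = $17,101.40


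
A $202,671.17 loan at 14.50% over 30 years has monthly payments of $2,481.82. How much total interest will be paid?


Total paid over the life of the loan = PMT × n.
Total paid = $2,481.82 × 360 = $893,455.20
Total interest = total paid − principal = $893,455.20 − $202,671.17 = $690,784.03

Total interest = (PMT × n) - PV = $690,784.03


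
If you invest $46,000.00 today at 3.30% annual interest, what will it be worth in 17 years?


Future value formula: FV = PV × (1 + r)^t
FV = $46,000.00 × (1 + 0.033)^17
FV = $46,000.00 × 1.7366227
FV = $79,884.64

FV = PV × (1 + r)^t = $79,884.64


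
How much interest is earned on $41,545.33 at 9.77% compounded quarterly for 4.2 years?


Compound interest earned = final amount − principal.
A = P(1 + r/n)^(nt) = $41,545.33 × (1 + 0.0977/4)^(4 × 4.2) = $62,314.49
Interest = A − P = $62,314.49 − $41,545.33 = $20,769.16

Interest = A - P = $20,769.16


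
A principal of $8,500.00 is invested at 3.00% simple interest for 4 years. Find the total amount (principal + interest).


Total amount formula: A = P(1 + rt) = P + P·r·t
Interest: I = P × r × t = $8,500.00 × 0.03 × 4 = $1,020.00
A = P + I = $8,500.00 + $1,020.00 = $9,520.00

A = P + I = P(1 + rt) = $9,520.00


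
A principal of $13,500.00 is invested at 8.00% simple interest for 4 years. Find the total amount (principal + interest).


Total amount formula: A = P(1 + rt) = P + P·r·t
Interest: I = P × r × t = $13,500.00 × 0.08 × 4 = $4,320.00
A = P + I = $13,500.00 + $4,320.00 = $17,820.00

A = P + I = P(1 + rt) = $17,820.00


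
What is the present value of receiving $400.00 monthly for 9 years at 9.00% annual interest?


Present value of an ordinary annuity: PV = PMT × (1 − (1 + r)^(−n)) / r
Monthly rate r = 0.09/12 = 0.0075, n = 108
PV = $400.00 × (1 − (1 + 0.09/12)^(−108)) / (0.09/12)
PV = $400.00 × 73.839382
PV = $29,535.75

PV = PMT × (1-(1+r)^(-n))/r = $29,535.75


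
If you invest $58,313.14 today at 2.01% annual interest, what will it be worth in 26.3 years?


Future value formula: FV = PV × (1 + r)^t
FV = $58,313.14 × (1 + 0.0201)^26.3
FV = $58,313.14 × 1.687735
FV = $98,417.13

FV = PV × (1 + r)^t = $98,417.13


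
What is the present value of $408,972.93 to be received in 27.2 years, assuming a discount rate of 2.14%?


Present value formula: PV = FV / (1 + r)^t
PV = $408,972.93 / (1 + 0.0214)^27.2
PV = $408,972.93 / 1.7788004
PV = $229,915.02

PV = FV / (1 + r)^t = $229,915.02


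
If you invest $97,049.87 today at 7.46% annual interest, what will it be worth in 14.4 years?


Future value formula: FV = PV × (1 + r)^t
FV = $97,049.87 × (1 + 0.0746)^14.4
FV = $97,049.87 × 2.8180873
FV = $273,495.01

FV = PV × (1 + r)^t = $273,495.01


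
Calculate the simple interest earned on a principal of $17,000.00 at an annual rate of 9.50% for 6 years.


Simple interest formula: I = P × r × t
I = $17,000.00 × 0.095 × 6
I = $9,690.00

I = P × r × t = $9,690.00


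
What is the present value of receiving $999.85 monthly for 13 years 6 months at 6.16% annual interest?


Present value of an ordinary annuity: PV = PMT × (1 − (1 + r)^(−n)) / r
Monthly rate r = 0.0616/12 ≈ 0.00513333, n = 162
PV = $999.85 × (1 − (1 + 0.0616/12)^(−162)) / (0.0616/12)
PV = $999.85 × 109.815737
PV = $109,799.26

PV = PMT × (1-(1+r)^(-n))/r = $109,799.26


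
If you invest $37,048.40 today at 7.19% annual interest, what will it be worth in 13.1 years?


Future value formula: FV = PV × (1 + r)^t
FV = $37,048.40 × (1 + 0.0719)^13.1
FV = $37,048.40 × 2.483253
FV = $92,000.55

FV = PV × (1 + r)^t = $92,000.55


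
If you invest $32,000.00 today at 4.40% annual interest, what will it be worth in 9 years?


Future value formula: FV = PV × (1 + r)^t
FV = $32,000.00 × (1 + 0.044)^9
FV = $32,000.00 × 1.473345
FV = $47,147.04

FV = PV × (1 + r)^t = $47,147.04


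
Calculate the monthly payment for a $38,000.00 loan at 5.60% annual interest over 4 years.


Loan payment formula: PMT = PV × r / (1 − (1 + r)^(−n))
Monthly rate r = 0.056/12 ≈ 0.00466667, n = 48 months
Denominator: 1 − (1 + 0.056/12)^(−48) = 0.200268
PMT = $38,000.00 × (0.056/12) / 0.200268
PMT = $885.48 per month

PMT = PV × r / (1-(1+r)^(-n)) = $885.48/month


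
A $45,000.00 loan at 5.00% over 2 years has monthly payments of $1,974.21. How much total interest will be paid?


Total paid over the life of the loan = PMT × n.
Total paid = $1,974.21 × 24 = $47,381.04
Total interest = total paid − principal = $47,381.04 − $45,000.00 = $2,381.04

Total interest = (PMT × n) - PV = $2,381.04


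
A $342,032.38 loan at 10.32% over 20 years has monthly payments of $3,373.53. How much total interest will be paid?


Total paid over the life of the loan = PMT × n.
Total paid = $3,373.53 × 240 = $809,647.20
Total interest = total paid − principal = $809,647.20 − $342,032.38 = $467,614.82

Total interest = (PMT × n) - PV = $467,614.82


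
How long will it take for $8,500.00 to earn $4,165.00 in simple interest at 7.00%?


Rearrange the simple interest formula for t:
I = P × r × t  ⇒  t = I / (P × r)
t = $4,165.00 / ($8,500.00 × 0.07)
t = 7

t = I/(P×r) = 7 years


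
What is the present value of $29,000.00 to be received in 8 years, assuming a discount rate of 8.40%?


Present value formula: PV = FV / (1 + r)^t
PV = $29,000.00 / (1 + 0.084)^8
PV = $29,000.00 / 1.906489
PV = $15,211.21

PV = FV / (1 + r)^t = $15,211.21


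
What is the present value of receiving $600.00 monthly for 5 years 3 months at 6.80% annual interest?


Present value of an ordinary annuity: PV = PMT × (1 − (1 + r)^(−n)) / r
Monthly rate r = 0.068/12 ≈ 0.00566667, n = 63
PV = $600.00 × (1 − (1 + 0.068/12)^(−63)) / (0.068/12)
PV = $600.00 × 52.856822
PV = $31,714.09

PV = PMT × (1-(1+r)^(-n))/r = $31,714.09


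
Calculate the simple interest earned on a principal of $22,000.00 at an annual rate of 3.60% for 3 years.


Simple interest formula: I = P × r × t
I = $22,000.00 × 0.036 × 3
I = $2,376.00

I = P × r × t = $2,376.00
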